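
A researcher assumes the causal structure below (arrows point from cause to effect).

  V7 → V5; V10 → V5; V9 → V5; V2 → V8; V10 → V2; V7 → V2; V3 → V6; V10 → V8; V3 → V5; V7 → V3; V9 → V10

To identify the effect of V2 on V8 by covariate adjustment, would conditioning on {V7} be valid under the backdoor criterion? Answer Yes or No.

No

Backdoor paths from V2 to V8 (paths whose first edge points into V2):
  P1: V2 <- V10 -> V8
  P2: V2 <- V7 -> V3 -> V5 <- V9 -> V10 -> V8
  P3: V2 <- V7 -> V3 -> V5 <- V10 -> V8
  P4: V2 <- V7 -> V5 <- V9 -> V10 -> V8
  P5: V2 <- V7 -> V5 <- V10 -> V8
Condition 1 (no descendant of V2 in the set): holds — descendants of V2 are {V8}; none are in {V7}.
Condition 2 (every backdoor path blocked by {V7}):
  P1: open — no interior node is in the conditioning set.
  P2: blocked at fork node V7 ∈ conditioning set.
  P3: blocked at fork node V7 ∈ conditioning set.
  P4: blocked at fork node V7 ∈ conditioning set.
  P5: blocked at fork node V7 ∈ conditioning set.
{V7} does not satisfy the backdoor criterion.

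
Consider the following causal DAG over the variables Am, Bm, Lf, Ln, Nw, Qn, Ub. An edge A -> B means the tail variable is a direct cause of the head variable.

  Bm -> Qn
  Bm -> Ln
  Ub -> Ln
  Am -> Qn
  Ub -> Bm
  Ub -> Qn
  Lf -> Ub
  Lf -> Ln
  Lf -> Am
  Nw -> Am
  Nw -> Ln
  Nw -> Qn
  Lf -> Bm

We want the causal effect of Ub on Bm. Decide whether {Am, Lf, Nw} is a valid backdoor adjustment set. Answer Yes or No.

Backdoor paths from Ub to Bm (paths whose first edge points into Ub):
  P1: Ub <- Lf -> Bm
  P2: Ub <- Lf -> Am <- Nw -> Ln <- Bm
  P3: Ub <- Lf -> Am <- Nw -> Qn <- Bm
  P4: Ub <- Lf -> Am -> Qn <- Nw -> Ln <- Bm
  P5: Ub <- Lf -> Am -> Qn <- Bm
  P6: Ub <- Lf -> Ln <- Nw -> Am -> Qn <- Bm
  P7: Ub <- Lf -> Ln <- Nw -> Qn <- Bm
  P8: Ub <- Lf -> Ln <- Bm
Condition 1 (no descendant of Ub in the set): holds — descendants of Ub are {Bm, Ln, Qn}; none are in {Am, Lf, Nw}.
Condition 2 (every backdoor path blocked by {Am, Lf, Nw}):
  P1: blocked at fork node Lf ∈ conditioning set.
  P2: blocked at fork node Lf ∈ conditioning set.
  P3: blocked at fork node Lf ∈ conditioning set.
  P4: blocked at fork node Lf ∈ conditioning set.
  P5: blocked at fork node Lf ∈ conditioning set.
  P6: blocked at fork node Lf ∈ conditioning set.
  P7: blocked at fork node Lf ∈ conditioning set.
  P8: blocked at fork node Lf ∈ conditioning set.
{Am, Lf, Nw} satisfies the backdoor criterion.

Yes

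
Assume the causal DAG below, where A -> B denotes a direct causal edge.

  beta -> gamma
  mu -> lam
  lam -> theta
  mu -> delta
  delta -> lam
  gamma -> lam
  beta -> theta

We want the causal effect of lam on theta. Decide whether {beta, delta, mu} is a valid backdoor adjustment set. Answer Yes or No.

Backdoor paths from lam to theta (paths whose first edge points into lam):
  P1: lam <- gamma <- beta -> theta
Condition 1 (no descendant of lam in the set): holds — descendants of lam are {theta}; none are in {beta, delta, mu}.
Condition 2 (every backdoor path blocked by {beta, delta, mu}):
  P1: blocked at fork node beta ∈ conditioning set.
{beta, delta, mu} satisfies the backdoor criterion.

Yes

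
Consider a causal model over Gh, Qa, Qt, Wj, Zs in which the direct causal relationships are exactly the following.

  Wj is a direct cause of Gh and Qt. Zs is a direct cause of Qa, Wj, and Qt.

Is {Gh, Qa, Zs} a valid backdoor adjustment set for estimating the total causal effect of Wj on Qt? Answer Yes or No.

No

Backdoor paths from Wj to Qt (paths whose first edge points into Wj):
  P1: Wj <- Zs -> Qt
Condition 1 (no descendant of Wj in the set): FAILS — Gh is a descendant of Wj.
Condition 2 (every backdoor path blocked by {Gh, Qa, Zs}):
  P1: blocked at fork node Zs ∈ conditioning set.
{Gh, Qa, Zs} does not satisfy the backdoor criterion.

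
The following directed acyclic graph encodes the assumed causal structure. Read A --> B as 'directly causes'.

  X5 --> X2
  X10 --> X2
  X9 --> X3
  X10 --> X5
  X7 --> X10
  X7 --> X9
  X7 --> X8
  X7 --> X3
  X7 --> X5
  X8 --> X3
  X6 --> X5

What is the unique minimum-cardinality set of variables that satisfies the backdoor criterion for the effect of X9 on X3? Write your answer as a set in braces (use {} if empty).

{X7}

Variables eligible for adjustment (non-descendants of X9, excluding X9 and X3): {X10, X2, X5, X6, X7, X8}.
Backdoor paths from X9 to X3:
  P1: X9 <- X7 -> X8 -> X3
  P2: X9 <- X7 -> X3
The empty set is not sufficient: P1 (X9 <- X7 -> X8 -> X3) has no collider blocking it and no conditioned non-collider, so it is open.
Try {X7}:
  P1: blocked at fork node X7 ∈ conditioning set.
  P2: blocked at fork node X7 ∈ conditioning set.
{X7} contains no descendant of X9 and blocks every backdoor path.
No other singleton works — e.g. {X8} leaves P2 open — so {X7} is the unique smallest valid adjustment set.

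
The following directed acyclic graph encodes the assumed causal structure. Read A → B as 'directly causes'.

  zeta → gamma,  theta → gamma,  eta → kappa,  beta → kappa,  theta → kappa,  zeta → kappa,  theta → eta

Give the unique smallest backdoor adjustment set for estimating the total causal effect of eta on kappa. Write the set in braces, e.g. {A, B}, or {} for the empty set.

{theta}

Variables eligible for adjustment (non-descendants of eta, excluding eta and kappa): {beta, gamma, theta, zeta}.
Backdoor paths from eta to kappa:
  P1: eta <- theta -> gamma <- zeta -> kappa
  P2: eta <- theta -> kappa
The empty set is not sufficient: P2 (eta <- theta -> kappa) has no collider blocking it and no conditioned non-collider, so it is open.
Try {theta}:
  P1: blocked at fork node theta ∈ conditioning set.
  P2: blocked at fork node theta ∈ conditioning set.
{theta} contains no descendant of eta and blocks every backdoor path.
No other singleton works — e.g. {zeta} leaves P2 open — so {theta} is the unique smallest valid adjustment set.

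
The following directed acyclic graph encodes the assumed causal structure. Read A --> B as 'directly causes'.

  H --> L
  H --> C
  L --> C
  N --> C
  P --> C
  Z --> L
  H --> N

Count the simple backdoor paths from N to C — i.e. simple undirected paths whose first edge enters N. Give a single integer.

2

A backdoor path from N to C is any simple undirected path whose first edge points into N (i.e. leaves N via a parent).
Parents of N: {H}.
Enumerating:
  P1: N <- H -> L -> C
  P2: N <- H -> C
That exhausts the simple backdoor paths. Count: 2.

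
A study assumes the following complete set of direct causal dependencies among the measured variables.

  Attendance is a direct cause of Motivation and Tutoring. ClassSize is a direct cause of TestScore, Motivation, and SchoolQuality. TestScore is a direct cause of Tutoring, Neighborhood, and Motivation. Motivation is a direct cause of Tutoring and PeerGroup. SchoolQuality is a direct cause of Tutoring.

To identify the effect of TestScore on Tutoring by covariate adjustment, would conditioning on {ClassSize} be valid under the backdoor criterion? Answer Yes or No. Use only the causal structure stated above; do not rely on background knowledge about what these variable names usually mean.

Backdoor paths from TestScore to Tutoring (paths whose first edge points into TestScore):
  P1: TestScore <- ClassSize -> Motivation <- Attendance -> Tutoring
  P2: TestScore <- ClassSize -> Motivation -> Tutoring
  P3: TestScore <- ClassSize -> SchoolQuality -> Tutoring
Condition 1 (no descendant of TestScore in the set): holds — descendants of TestScore are {Motivation, Neighborhood, PeerGroup, Tutoring}; none are in {ClassSize}.
Condition 2 (every backdoor path blocked by {ClassSize}):
  P1: blocked at fork node ClassSize ∈ conditioning set.
  P2: blocked at fork node ClassSize ∈ conditioning set.
  P3: blocked at fork node ClassSize ∈ conditioning set.
{ClassSize} satisfies the backdoor criterion.

Yes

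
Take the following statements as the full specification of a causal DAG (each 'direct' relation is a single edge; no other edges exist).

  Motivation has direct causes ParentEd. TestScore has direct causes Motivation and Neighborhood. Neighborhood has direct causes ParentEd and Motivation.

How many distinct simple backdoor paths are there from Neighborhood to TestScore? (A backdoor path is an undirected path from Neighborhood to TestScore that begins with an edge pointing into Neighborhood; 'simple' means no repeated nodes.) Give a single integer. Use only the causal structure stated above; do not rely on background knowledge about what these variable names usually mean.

2

A backdoor path from Neighborhood to TestScore is any simple undirected path whose first edge points into Neighborhood (i.e. leaves Neighborhood via a parent).
Parents of Neighborhood: {Motivation, ParentEd}.
Enumerating:
  P1: Neighborhood <- ParentEd -> Motivation -> TestScore
  P2: Neighborhood <- Motivation -> TestScore
That exhausts the simple backdoor paths. Count: 2.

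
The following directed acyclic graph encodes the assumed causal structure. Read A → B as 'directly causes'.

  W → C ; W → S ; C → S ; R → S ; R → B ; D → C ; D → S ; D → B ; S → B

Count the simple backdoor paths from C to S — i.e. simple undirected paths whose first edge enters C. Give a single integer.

A backdoor path from C to S is any simple undirected path whose first edge points into C (i.e. leaves C via a parent).
Parents of C: {D, W}.
Enumerating:
  P1: C <- W -> S
  P2: C <- D -> S
  P3: C <- D -> B <- R -> S
  P4: C <- D -> B <- S
That exhausts the simple backdoor paths. Count: 4.

4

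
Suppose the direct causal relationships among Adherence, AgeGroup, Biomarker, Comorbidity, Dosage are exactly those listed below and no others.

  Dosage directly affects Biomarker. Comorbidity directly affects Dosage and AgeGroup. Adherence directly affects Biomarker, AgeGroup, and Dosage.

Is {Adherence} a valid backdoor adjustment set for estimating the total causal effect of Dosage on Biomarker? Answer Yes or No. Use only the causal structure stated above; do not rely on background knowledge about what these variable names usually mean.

Yes

Backdoor paths from Dosage to Biomarker (paths whose first edge points into Dosage):
  P1: Dosage <- Comorbidity -> AgeGroup <- Adherence -> Biomarker
  P2: Dosage <- Adherence -> Biomarker
Condition 1 (no descendant of Dosage in the set): holds — descendants of Dosage are {Biomarker}; none are in {Adherence}.
Condition 2 (every backdoor path blocked by {Adherence}):
  P1: blocked at collider AgeGroup (neither it nor any descendant is in the conditioning set).
  P2: blocked at fork node Adherence ∈ conditioning set.
{Adherence} satisfies the backdoor criterion.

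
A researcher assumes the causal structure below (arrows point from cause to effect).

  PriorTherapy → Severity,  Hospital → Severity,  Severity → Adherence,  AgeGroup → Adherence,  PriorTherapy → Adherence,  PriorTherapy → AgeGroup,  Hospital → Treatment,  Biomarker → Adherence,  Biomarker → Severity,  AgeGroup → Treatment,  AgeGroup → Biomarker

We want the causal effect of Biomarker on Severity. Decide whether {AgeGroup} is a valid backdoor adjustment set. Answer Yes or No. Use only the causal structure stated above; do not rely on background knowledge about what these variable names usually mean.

Backdoor paths from Biomarker to Severity (paths whose first edge points into Biomarker):
  P1: Biomarker <- AgeGroup <- PriorTherapy -> Severity
  P2: Biomarker <- AgeGroup <- PriorTherapy -> Adherence <- Severity
  P3: Biomarker <- AgeGroup -> Treatment <- Hospital -> Severity
  P4: Biomarker <- AgeGroup -> Adherence <- PriorTherapy -> Severity
  P5: Biomarker <- AgeGroup -> Adherence <- Severity
Condition 1 (no descendant of Biomarker in the set): holds — descendants of Biomarker are {Adherence, Severity}; none are in {AgeGroup}.
Condition 2 (every backdoor path blocked by {AgeGroup}):
  P1: blocked at chain node AgeGroup ∈ conditioning set.
  P2: blocked at chain node AgeGroup ∈ conditioning set.
  P3: blocked at fork node AgeGroup ∈ conditioning set.
  P4: blocked at fork node AgeGroup ∈ conditioning set.
  P5: blocked at fork node AgeGroup ∈ conditioning set.
{AgeGroup} satisfies the backdoor criterion.

Yes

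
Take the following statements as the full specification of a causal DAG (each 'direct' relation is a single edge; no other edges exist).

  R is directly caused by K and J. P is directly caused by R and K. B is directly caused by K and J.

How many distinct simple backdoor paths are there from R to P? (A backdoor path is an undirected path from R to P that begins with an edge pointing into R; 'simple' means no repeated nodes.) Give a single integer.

2

A backdoor path from R to P is any simple undirected path whose first edge points into R (i.e. leaves R via a parent).
Parents of R: {J, K}.
Enumerating:
  P1: R <- K -> P
  P2: R <- J -> B <- K -> P
That exhausts the simple backdoor paths. Count: 2.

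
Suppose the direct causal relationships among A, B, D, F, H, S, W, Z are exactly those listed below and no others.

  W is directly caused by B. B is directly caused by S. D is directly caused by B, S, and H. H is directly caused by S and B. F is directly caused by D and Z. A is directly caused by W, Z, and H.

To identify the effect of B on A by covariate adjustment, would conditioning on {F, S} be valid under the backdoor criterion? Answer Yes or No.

Backdoor paths from B to A (paths whose first edge points into B):
  P1: B <- S -> H -> D -> F <- Z -> A
  P2: B <- S -> H -> A
  P3: B <- S -> D <- H -> A
  P4: B <- S -> D -> F <- Z -> A
Condition 1 (no descendant of B in the set): FAILS — F is a descendant of B.
Condition 2 (every backdoor path blocked by {F, S}):
  P1: blocked at fork node S ∈ conditioning set.
  P2: blocked at fork node S ∈ conditioning set.
  P3: blocked at fork node S ∈ conditioning set.
  P4: blocked at fork node S ∈ conditioning set.
{F, S} does not satisfy the backdoor criterion.

No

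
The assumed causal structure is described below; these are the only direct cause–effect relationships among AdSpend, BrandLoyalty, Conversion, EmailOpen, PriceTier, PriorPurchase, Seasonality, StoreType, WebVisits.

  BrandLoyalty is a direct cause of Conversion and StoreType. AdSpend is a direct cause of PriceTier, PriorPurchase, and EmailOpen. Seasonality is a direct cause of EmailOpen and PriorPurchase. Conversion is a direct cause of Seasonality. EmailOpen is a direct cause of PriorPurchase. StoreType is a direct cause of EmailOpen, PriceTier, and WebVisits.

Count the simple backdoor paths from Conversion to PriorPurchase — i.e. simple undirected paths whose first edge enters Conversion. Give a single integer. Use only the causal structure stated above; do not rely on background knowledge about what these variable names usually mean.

6

A backdoor path from Conversion to PriorPurchase is any simple undirected path whose first edge points into Conversion (i.e. leaves Conversion via a parent).
Parents of Conversion: {BrandLoyalty}.
Enumerating:
  P1: Conversion <- BrandLoyalty -> StoreType -> EmailOpen <- AdSpend -> PriorPurchase
  P2: Conversion <- BrandLoyalty -> StoreType -> EmailOpen <- Seasonality -> PriorPurchase
  P3: Conversion <- BrandLoyalty -> StoreType -> EmailOpen -> PriorPurchase
  P4: Conversion <- BrandLoyalty -> StoreType -> PriceTier <- AdSpend -> EmailOpen <- Seasonality -> PriorPurchase
  P5: Conversion <- BrandLoyalty -> StoreType -> PriceTier <- AdSpend -> EmailOpen -> PriorPurchase
  P6: Conversion <- BrandLoyalty -> StoreType -> PriceTier <- AdSpend -> PriorPurchase
That exhausts the simple backdoor paths. Count: 6.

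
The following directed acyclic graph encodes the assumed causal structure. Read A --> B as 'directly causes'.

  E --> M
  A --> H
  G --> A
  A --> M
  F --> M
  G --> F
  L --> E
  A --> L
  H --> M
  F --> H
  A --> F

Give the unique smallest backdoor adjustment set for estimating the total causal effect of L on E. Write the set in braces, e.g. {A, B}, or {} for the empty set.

{}

Variables eligible for adjustment (non-descendants of L, excluding L and E): {A, F, G, H}.
Backdoor paths from L to E:
  P1: L <- A <- G -> F -> H -> M <- E
  P2: L <- A <- G -> F -> M <- E
  P3: L <- A -> F -> H -> M <- E
  P4: L <- A -> F -> M <- E
  P5: L <- A -> H <- F -> M <- E
  P6: L <- A -> H -> M <- E
  P7: L <- A -> M <- E
Each backdoor path contains an unconditioned collider, so every path is already blocked with the empty conditioning set:
  P1: blocked at collider M (neither it nor any descendant is in the conditioning set).
  P2: blocked at collider M (neither it nor any descendant is in the conditioning set).
  P3: blocked at collider M (neither it nor any descendant is in the conditioning set).
  P4: blocked at collider M (neither it nor any descendant is in the conditioning set).
  P5: blocked at collider H (neither it nor any descendant is in the conditioning set).
  P6: blocked at collider M (neither it nor any descendant is in the conditioning set).
  P7: blocked at collider M (neither it nor any descendant is in the conditioning set).
The empty set is therefore the unique smallest valid set.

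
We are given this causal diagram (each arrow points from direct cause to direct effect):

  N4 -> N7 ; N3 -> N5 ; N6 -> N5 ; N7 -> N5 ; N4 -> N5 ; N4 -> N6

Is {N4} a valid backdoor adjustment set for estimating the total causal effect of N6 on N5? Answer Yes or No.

Yes

Backdoor paths from N6 to N5 (paths whose first edge points into N6):
  P1: N6 <- N4 -> N7 -> N5
  P2: N6 <- N4 -> N5
Condition 1 (no descendant of N6 in the set): holds — descendants of N6 are {N5}; none are in {N4}.
Condition 2 (every backdoor path blocked by {N4}):
  P1: blocked at fork node N4 ∈ conditioning set.
  P2: blocked at fork node N4 ∈ conditioning set.
{N4} satisfies the backdoor criterion.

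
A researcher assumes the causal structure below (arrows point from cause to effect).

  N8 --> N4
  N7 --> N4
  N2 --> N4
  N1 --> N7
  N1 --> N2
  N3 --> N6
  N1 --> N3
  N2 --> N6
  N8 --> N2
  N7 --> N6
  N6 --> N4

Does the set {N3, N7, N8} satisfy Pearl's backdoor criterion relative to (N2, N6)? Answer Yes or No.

Backdoor paths from N2 to N6 (paths whose first edge points into N2):
  P1: N2 <- N8 -> N4 <- N7 <- N1 -> N3 -> N6
  P2: N2 <- N8 -> N4 <- N7 -> N6
  P3: N2 <- N8 -> N4 <- N6
  P4: N2 <- N1 -> N3 -> N6
  P5: N2 <- N1 -> N7 -> N6
  P6: N2 <- N1 -> N7 -> N4 <- N6
Condition 1 (no descendant of N2 in the set): holds — descendants of N2 are {N4, N6}; none are in {N3, N7, N8}.
Condition 2 (every backdoor path blocked by {N3, N7, N8}):
  P1: blocked at fork node N8 ∈ conditioning set.
  P2: blocked at fork node N8 ∈ conditioning set.
  P3: blocked at fork node N8 ∈ conditioning set.
  P4: blocked at chain node N3 ∈ conditioning set.
  P5: blocked at chain node N7 ∈ conditioning set.
  P6: blocked at chain node N7 ∈ conditioning set.
{N3, N7, N8} satisfies the backdoor criterion.

Yes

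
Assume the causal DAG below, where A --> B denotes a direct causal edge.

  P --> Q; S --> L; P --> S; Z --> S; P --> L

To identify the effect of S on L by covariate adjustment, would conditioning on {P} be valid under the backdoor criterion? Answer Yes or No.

Yes

Backdoor paths from S to L (paths whose first edge points into S):
  P1: S <- P -> L
Condition 1 (no descendant of S in the set): holds — descendants of S are {L}; none are in {P}.
Condition 2 (every backdoor path blocked by {P}):
  P1: blocked at fork node P ∈ conditioning set.
{P} satisfies the backdoor criterion.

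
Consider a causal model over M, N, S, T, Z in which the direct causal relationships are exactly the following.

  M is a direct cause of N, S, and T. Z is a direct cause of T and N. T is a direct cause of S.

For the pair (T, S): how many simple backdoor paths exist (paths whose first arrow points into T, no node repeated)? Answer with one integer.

2

A backdoor path from T to S is any simple undirected path whose first edge points into T (i.e. leaves T via a parent).
Parents of T: {M, Z}.
Enumerating:
  P1: T <- M -> S
  P2: T <- Z -> N <- M -> S
That exhausts the simple backdoor paths. Count: 2.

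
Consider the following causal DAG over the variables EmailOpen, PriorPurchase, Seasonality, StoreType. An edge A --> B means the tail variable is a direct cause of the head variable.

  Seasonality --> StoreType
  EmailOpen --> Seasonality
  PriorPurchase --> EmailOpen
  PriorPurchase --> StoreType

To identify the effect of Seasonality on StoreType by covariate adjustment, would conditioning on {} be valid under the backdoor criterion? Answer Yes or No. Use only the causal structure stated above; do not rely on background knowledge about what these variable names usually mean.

No

Backdoor paths from Seasonality to StoreType (paths whose first edge points into Seasonality):
  P1: Seasonality <- EmailOpen <- PriorPurchase -> StoreType
Condition 1 (no descendant of Seasonality in the set): holds — descendants of Seasonality are {StoreType}; none are in {}.
Condition 2 (every backdoor path blocked by {}):
  P1: open — no interior node is in the conditioning set.
{} does not satisfy the backdoor criterion.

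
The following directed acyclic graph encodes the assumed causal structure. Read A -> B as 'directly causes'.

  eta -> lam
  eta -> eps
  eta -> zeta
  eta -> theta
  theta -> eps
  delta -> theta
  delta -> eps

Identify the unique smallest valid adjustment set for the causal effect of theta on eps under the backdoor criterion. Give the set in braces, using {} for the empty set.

Variables eligible for adjustment (non-descendants of theta, excluding theta and eps): {delta, eta, lam, zeta}.
Backdoor paths from theta to eps:
  P1: theta <- delta -> eps
  P2: theta <- eta -> eps
The empty set is not sufficient: P1 (theta <- delta -> eps) has no collider blocking it and no conditioned non-collider, so it is open.
Try {delta, eta}:
  P1: blocked at fork node delta ∈ conditioning set.
  P2: blocked at fork node eta ∈ conditioning set.
{delta, eta} contains no descendant of theta and blocks every backdoor path.
Every element of {delta, eta} is needed (dropping delta leaves P1 open; dropping eta leaves P2 open), so no proper subset is valid.
Among all size-2 subsets of the eligible variables, only {delta, eta} blocks every backdoor path, so it is the unique smallest valid adjustment set.

{delta, eta}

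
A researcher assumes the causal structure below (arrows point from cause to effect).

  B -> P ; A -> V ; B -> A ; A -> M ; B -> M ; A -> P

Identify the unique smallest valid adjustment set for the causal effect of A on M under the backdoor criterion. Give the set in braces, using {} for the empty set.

{B}

Variables eligible for adjustment (non-descendants of A, excluding A and M): {B}.
Backdoor paths from A to M:
  P1: A <- B -> M
The empty set is not sufficient: P1 (A <- B -> M) has no collider blocking it and no conditioned non-collider, so it is open.
Try {B}:
  P1: blocked at fork node B ∈ conditioning set.
{B} contains no descendant of A and blocks every backdoor path.
{B} is the unique smallest valid adjustment set.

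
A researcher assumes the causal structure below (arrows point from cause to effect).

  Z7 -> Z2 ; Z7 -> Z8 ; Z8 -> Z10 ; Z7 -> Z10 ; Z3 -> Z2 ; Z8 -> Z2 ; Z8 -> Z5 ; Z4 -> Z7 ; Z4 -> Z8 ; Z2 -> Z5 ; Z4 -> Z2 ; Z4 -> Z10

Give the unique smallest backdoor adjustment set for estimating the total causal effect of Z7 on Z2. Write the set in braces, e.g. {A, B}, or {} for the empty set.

{Z4}

Variables eligible for adjustment (non-descendants of Z7, excluding Z7 and Z2): {Z3, Z4}.
Backdoor paths from Z7 to Z2:
  P1: Z7 <- Z4 -> Z8 -> Z2
  P2: Z7 <- Z4 -> Z8 -> Z5 <- Z2
  P3: Z7 <- Z4 -> Z10 <- Z8 -> Z2
  P4: Z7 <- Z4 -> Z10 <- Z8 -> Z5 <- Z2
  P5: Z7 <- Z4 -> Z2
The empty set is not sufficient: P1 (Z7 <- Z4 -> Z8 -> Z2) has no collider blocking it and no conditioned non-collider, so it is open.
Try {Z4}:
  P1: blocked at fork node Z4 ∈ conditioning set.
  P2: blocked at fork node Z4 ∈ conditioning set.
  P3: blocked at fork node Z4 ∈ conditioning set.
  P4: blocked at fork node Z4 ∈ conditioning set.
  P5: blocked at fork node Z4 ∈ conditioning set.
{Z4} contains no descendant of Z7 and blocks every backdoor path.
No other singleton works — e.g. {Z3} leaves P1 open — so {Z4} is the unique smallest valid adjustment set.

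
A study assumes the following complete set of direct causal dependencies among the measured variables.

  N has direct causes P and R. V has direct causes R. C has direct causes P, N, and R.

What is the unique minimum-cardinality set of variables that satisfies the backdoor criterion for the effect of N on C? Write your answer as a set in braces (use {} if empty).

Variables eligible for adjustment (non-descendants of N, excluding N and C): {P, R, V}.
Backdoor paths from N to C:
  P1: N <- R -> C
  P2: N <- P -> C
The empty set is not sufficient: P1 (N <- R -> C) has no collider blocking it and no conditioned non-collider, so it is open.
Try {P, R}:
  P1: blocked at fork node R ∈ conditioning set.
  P2: blocked at fork node P ∈ conditioning set.
{P, R} contains no descendant of N and blocks every backdoor path.
Every element of {P, R} is needed (dropping P leaves P2 open; dropping R leaves P1 open), so no proper subset is valid.
Among all size-2 subsets of the eligible variables, only {P, R} blocks every backdoor path, so it is the unique smallest valid adjustment set.

{P, R}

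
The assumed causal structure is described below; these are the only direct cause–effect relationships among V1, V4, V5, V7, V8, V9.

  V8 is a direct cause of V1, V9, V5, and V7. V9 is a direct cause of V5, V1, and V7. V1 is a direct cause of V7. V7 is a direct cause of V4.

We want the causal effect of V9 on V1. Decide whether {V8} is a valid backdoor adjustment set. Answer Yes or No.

Backdoor paths from V9 to V1 (paths whose first edge points into V9):
  P1: V9 <- V8 -> V1
  P2: V9 <- V8 -> V7 <- V1
Condition 1 (no descendant of V9 in the set): holds — descendants of V9 are {V1, V4, V5, V7}; none are in {V8}.
Condition 2 (every backdoor path blocked by {V8}):
  P1: blocked at fork node V8 ∈ conditioning set.
  P2: blocked at fork node V8 ∈ conditioning set.
{V8} satisfies the backdoor criterion.

Yes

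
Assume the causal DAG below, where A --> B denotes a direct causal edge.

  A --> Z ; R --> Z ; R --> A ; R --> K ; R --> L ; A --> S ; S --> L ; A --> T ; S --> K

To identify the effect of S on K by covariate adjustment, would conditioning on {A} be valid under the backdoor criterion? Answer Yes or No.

Yes

Backdoor paths from S to K (paths whose first edge points into S):
  P1: S <- A <- R -> K
  P2: S <- A -> Z <- R -> K
Condition 1 (no descendant of S in the set): holds — descendants of S are {K, L}; none are in {A}.
Condition 2 (every backdoor path blocked by {A}):
  P1: blocked at chain node A ∈ conditioning set.
  P2: blocked at fork node A ∈ conditioning set.
{A} satisfies the backdoor criterion.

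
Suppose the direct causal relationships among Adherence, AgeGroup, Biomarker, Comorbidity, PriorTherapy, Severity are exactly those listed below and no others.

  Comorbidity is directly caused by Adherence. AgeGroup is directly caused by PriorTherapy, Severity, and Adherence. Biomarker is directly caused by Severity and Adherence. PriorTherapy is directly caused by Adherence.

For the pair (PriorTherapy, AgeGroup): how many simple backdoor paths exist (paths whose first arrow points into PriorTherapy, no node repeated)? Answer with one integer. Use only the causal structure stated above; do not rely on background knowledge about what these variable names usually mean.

2

A backdoor path from PriorTherapy to AgeGroup is any simple undirected path whose first edge points into PriorTherapy (i.e. leaves PriorTherapy via a parent).
Parents of PriorTherapy: {Adherence}.
Enumerating:
  P1: PriorTherapy <- Adherence -> AgeGroup
  P2: PriorTherapy <- Adherence -> Biomarker <- Severity -> AgeGroup
That exhausts the simple backdoor paths. Count: 2.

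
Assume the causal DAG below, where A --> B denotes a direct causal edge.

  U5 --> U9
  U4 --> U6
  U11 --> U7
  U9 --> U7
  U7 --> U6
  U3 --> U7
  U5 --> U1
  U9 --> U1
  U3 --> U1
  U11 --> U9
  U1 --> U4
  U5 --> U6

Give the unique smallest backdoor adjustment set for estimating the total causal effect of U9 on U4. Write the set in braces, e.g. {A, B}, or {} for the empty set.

Variables eligible for adjustment (non-descendants of U9, excluding U9 and U4): {U11, U3, U5}.
Backdoor paths from U9 to U4:
  P1: U9 <- U11 -> U7 <- U3 -> U1 <- U5 -> U6 <- U4
  P2: U9 <- U11 -> U7 <- U3 -> U1 -> U4
  P3: U9 <- U11 -> U7 -> U6 <- U5 -> U1 -> U4
  P4: U9 <- U11 -> U7 -> U6 <- U4
  P5: U9 <- U5 -> U1 <- U3 -> U7 -> U6 <- U4
  P6: U9 <- U5 -> U1 -> U4
  P7: U9 <- U5 -> U6 <- U7 <- U3 -> U1 -> U4
  P8: U9 <- U5 -> U6 <- U4
The empty set is not sufficient: P6 (U9 <- U5 -> U1 -> U4) has no collider blocking it and no conditioned non-collider, so it is open.
Try {U5}:
  P1: blocked at collider U7 (neither it nor any descendant is in the conditioning set).
  P2: blocked at collider U7 (neither it nor any descendant is in the conditioning set).
  P3: blocked at collider U6 (neither it nor any descendant is in the conditioning set).
  P4: blocked at collider U6 (neither it nor any descendant is in the conditioning set).
  P5: blocked at fork node U5 ∈ conditioning set.
  P6: blocked at fork node U5 ∈ conditioning set.
  P7: blocked at fork node U5 ∈ conditioning set.
  P8: blocked at fork node U5 ∈ conditioning set.
{U5} contains no descendant of U9 and blocks every backdoor path.
No other singleton works — e.g. {U3} leaves P6 open — so {U5} is the unique smallest valid adjustment set.

{U5}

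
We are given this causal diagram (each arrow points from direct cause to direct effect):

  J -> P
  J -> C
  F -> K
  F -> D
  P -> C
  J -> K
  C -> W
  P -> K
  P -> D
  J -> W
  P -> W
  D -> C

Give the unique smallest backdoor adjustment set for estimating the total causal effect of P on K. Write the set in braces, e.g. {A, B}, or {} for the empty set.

Variables eligible for adjustment (non-descendants of P, excluding P and K): {F, J}.
Backdoor paths from P to K:
  P1: P <- J -> K
  P2: P <- J -> C <- D <- F -> K
  P3: P <- J -> W <- C <- D <- F -> K
The empty set is not sufficient: P1 (P <- J -> K) has no collider blocking it and no conditioned non-collider, so it is open.
Try {J}:
  P1: blocked at fork node J ∈ conditioning set.
  P2: blocked at fork node J ∈ conditioning set.
  P3: blocked at fork node J ∈ conditioning set.
{J} contains no descendant of P and blocks every backdoor path.
No other singleton works — e.g. {F} leaves P1 open — so {J} is the unique smallest valid adjustment set.

{J}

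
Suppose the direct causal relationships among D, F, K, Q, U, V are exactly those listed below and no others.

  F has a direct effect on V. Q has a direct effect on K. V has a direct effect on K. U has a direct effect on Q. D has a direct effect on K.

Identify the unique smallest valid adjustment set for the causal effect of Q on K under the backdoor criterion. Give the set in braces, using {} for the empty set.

Variables eligible for adjustment (non-descendants of Q, excluding Q and K): {D, F, U, V}.
Backdoor paths from Q to K:
  (none)
With no backdoor paths the empty set already satisfies the criterion, and it is trivially minimal.

{}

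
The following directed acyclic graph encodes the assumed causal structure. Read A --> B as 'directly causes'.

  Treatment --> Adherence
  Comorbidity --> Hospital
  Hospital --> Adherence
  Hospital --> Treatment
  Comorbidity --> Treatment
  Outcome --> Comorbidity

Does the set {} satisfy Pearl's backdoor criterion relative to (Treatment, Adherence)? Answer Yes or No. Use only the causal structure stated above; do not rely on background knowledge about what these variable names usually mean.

No

Backdoor paths from Treatment to Adherence (paths whose first edge points into Treatment):
  P1: Treatment <- Comorbidity -> Hospital -> Adherence
  P2: Treatment <- Hospital -> Adherence
Condition 1 (no descendant of Treatment in the set): holds — descendants of Treatment are {Adherence}; none are in {}.
Condition 2 (every backdoor path blocked by {}):
  P1: open — no interior node is in the conditioning set.
  P2: open — no interior node is in the conditioning set.
{} does not satisfy the backdoor criterion.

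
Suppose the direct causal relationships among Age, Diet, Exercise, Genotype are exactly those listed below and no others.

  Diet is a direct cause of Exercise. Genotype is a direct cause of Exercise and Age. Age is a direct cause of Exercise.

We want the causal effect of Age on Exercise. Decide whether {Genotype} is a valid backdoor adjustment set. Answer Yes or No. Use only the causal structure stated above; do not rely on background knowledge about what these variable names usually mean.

Yes

Backdoor paths from Age to Exercise (paths whose first edge points into Age):
  P1: Age <- Genotype -> Exercise
Condition 1 (no descendant of Age in the set): holds — descendants of Age are {Exercise}; none are in {Genotype}.
Condition 2 (every backdoor path blocked by {Genotype}):
  P1: blocked at fork node Genotype ∈ conditioning set.
{Genotype} satisfies the backdoor criterion.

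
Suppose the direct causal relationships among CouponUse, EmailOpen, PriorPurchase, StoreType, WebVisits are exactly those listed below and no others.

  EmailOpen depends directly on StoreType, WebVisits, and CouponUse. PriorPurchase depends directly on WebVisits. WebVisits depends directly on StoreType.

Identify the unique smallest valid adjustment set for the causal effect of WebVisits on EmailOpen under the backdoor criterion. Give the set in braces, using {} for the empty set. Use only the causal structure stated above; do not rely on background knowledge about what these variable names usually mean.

{StoreType}

Variables eligible for adjustment (non-descendants of WebVisits, excluding WebVisits and EmailOpen): {CouponUse, StoreType}.
Backdoor paths from WebVisits to EmailOpen:
  P1: WebVisits <- StoreType -> EmailOpen
The empty set is not sufficient: P1 (WebVisits <- StoreType -> EmailOpen) has no collider blocking it and no conditioned non-collider, so it is open.
Try {StoreType}:
  P1: blocked at fork node StoreType ∈ conditioning set.
{StoreType} contains no descendant of WebVisits and blocks every backdoor path.
No other singleton works — e.g. {CouponUse} leaves P1 open — so {StoreType} is the unique smallest valid adjustment set.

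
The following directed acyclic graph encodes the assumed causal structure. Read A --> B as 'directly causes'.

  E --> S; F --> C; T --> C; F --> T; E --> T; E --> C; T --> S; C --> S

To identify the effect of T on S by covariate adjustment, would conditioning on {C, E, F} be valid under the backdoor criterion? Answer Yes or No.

Backdoor paths from T to S (paths whose first edge points into T):
  P1: T <- E -> C -> S
  P2: T <- E -> S
  P3: T <- F -> C <- E -> S
  P4: T <- F -> C -> S
Condition 1 (no descendant of T in the set): FAILS — C is a descendant of T.
Condition 2 (every backdoor path blocked by {C, E, F}):
  P1: blocked at fork node E ∈ conditioning set.
  P2: blocked at fork node E ∈ conditioning set.
  P3: blocked at fork node F ∈ conditioning set.
  P4: blocked at fork node F ∈ conditioning set.
{C, E, F} does not satisfy the backdoor criterion.

No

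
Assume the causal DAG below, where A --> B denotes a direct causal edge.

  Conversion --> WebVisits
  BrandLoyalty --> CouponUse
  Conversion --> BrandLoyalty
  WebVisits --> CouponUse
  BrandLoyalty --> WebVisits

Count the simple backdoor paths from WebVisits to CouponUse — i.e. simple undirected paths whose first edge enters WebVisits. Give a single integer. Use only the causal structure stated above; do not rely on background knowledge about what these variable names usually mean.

A backdoor path from WebVisits to CouponUse is any simple undirected path whose first edge points into WebVisits (i.e. leaves WebVisits via a parent).
Parents of WebVisits: {BrandLoyalty, Conversion}.
Enumerating:
  P1: WebVisits <- Conversion -> BrandLoyalty -> CouponUse
  P2: WebVisits <- BrandLoyalty -> CouponUse
That exhausts the simple backdoor paths. Count: 2.

2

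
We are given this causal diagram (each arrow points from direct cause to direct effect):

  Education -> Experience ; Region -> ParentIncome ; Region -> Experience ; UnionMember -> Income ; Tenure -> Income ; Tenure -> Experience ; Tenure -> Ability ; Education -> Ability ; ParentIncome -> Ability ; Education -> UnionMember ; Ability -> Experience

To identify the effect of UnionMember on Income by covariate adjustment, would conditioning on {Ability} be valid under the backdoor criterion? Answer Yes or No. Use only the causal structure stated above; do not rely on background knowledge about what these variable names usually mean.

Backdoor paths from UnionMember to Income (paths whose first edge points into UnionMember):
  P1: UnionMember <- Education -> Ability <- ParentIncome <- Region -> Experience <- Tenure -> Income
  P2: UnionMember <- Education -> Ability <- Tenure -> Income
  P3: UnionMember <- Education -> Ability -> Experience <- Tenure -> Income
  P4: UnionMember <- Education -> Experience <- Region -> ParentIncome -> Ability <- Tenure -> Income
  P5: UnionMember <- Education -> Experience <- Tenure -> Income
  P6: UnionMember <- Education -> Experience <- Ability <- Tenure -> Income
Condition 1 (no descendant of UnionMember in the set): holds — descendants of UnionMember are {Income}; none are in {Ability}.
Condition 2 (every backdoor path blocked by {Ability}):
  P1: blocked at collider Experience (neither it nor any descendant is in the conditioning set).
  P2: open — collider(s) Ability are conditioned on (or have a conditioned descendant) and no non-collider on the path is in the set.
  P3: blocked at chain node Ability ∈ conditioning set.
  P4: blocked at collider Experience (neither it nor any descendant is in the conditioning set).
  P5: blocked at collider Experience (neither it nor any descendant is in the conditioning set).
  P6: blocked at collider Experience (neither it nor any descendant is in the conditioning set).
{Ability} does not satisfy the backdoor criterion.

No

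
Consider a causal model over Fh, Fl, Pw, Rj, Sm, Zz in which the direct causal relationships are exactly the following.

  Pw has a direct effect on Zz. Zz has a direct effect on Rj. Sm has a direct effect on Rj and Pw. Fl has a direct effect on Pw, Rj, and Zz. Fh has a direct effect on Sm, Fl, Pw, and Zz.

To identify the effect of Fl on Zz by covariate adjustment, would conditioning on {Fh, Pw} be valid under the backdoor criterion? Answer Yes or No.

No

Backdoor paths from Fl to Zz (paths whose first edge points into Fl):
  P1: Fl <- Fh -> Sm -> Pw -> Zz
  P2: Fl <- Fh -> Sm -> Rj <- Zz
  P3: Fl <- Fh -> Pw <- Sm -> Rj <- Zz
  P4: Fl <- Fh -> Pw -> Zz
  P5: Fl <- Fh -> Zz
Condition 1 (no descendant of Fl in the set): FAILS — Pw is a descendant of Fl.
Condition 2 (every backdoor path blocked by {Fh, Pw}):
  P1: blocked at fork node Fh ∈ conditioning set.
  P2: blocked at fork node Fh ∈ conditioning set.
  P3: blocked at fork node Fh ∈ conditioning set.
  P4: blocked at fork node Fh ∈ conditioning set.
  P5: blocked at fork node Fh ∈ conditioning set.
{Fh, Pw} does not satisfy the backdoor criterion.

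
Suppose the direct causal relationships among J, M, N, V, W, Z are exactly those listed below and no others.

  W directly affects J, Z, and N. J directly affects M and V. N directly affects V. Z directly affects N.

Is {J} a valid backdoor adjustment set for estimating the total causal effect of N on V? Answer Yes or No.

Yes

Backdoor paths from N to V (paths whose first edge points into N):
  P1: N <- W -> J -> V
  P2: N <- Z <- W -> J -> V
Condition 1 (no descendant of N in the set): holds — descendants of N are {V}; none are in {J}.
Condition 2 (every backdoor path blocked by {J}):
  P1: blocked at chain node J ∈ conditioning set.
  P2: blocked at chain node J ∈ conditioning set.
{J} satisfies the backdoor criterion.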